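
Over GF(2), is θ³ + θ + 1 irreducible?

Yes

Write h(θ) = θ³ + θ + 1.
Check for roots in GF(2): h(0) = 1; h(1) = 1.
No roots. A degree-3 polynomial over a field with no linear factor is irreducible.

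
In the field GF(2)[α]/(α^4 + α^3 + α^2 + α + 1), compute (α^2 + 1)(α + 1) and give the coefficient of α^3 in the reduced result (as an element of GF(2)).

1

Multiply in GF(2)[α]: (α^2 + 1)·(α + 1) = α^3 + α^2 + α + 1.
Reduced: α^3 + α^2 + α + 1.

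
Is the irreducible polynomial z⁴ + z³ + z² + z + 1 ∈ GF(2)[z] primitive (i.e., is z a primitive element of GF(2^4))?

Write f(z) = z⁴ + z³ + z² + z + 1.
|GF(2^4)^×| = 2^4 − 1 = 15. Prime factorization: 15 = 3·5.
f is primitive ⇔ z has order 15 in GF(2)[z]/(f), i.e. z^(15/q) ≠ 1 for each prime q | 15.
z^(5) mod f = 1
z^(3) mod f = z³.
Since z^(5) = 1, the order of z divides 5 < 15; not primitive.

No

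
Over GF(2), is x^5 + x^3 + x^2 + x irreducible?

No

Write m(x) = x^5 + x^3 + x^2 + x.
Check for roots in GF(2): m(0) = 0 → root; m(1) = 0 → root.
m(0) = 0, so (x) divides m(x); m is reducible.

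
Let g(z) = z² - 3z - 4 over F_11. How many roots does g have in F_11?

2

Evaluate at each of the 11 elements of F_11:
g(0) = 7; g(1) = 5; g(2) = 5; g(3) = 7; g(4) = 0 → root; g(5) = 6; g(6) = 3; g(7) = 2; g(8) = 3; g(9) = 6; g(10) = 0 → root.
Roots: {4, 10}.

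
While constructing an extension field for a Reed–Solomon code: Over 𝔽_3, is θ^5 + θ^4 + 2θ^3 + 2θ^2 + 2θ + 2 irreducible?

No

Write h(θ) = θ^5 + θ^4 + 2θ^3 + 2θ^2 + 2θ + 2.
Check for roots in 𝔽_3: h(0) = 2; h(1) = 1; h(2) = 0 → root.
h(2) = 0, so (θ − 2) divides h(θ); h is reducible.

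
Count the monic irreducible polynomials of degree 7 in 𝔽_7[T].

117648

x^(7^7) − x is the product of all monic irreducibles of degree dividing 7; Möbius inversion gives N = (1/7) Σ μ(7/d)·7^d.
Divisors of 7: 1, 7; μ(7/d) for each: -1, 1.
Σ = − 7^1 + 7^7 = 823536.
N = 823536/7 = 117648.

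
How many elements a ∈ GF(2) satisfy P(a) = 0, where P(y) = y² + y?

Evaluate at each of the 2 elements of GF(2):
P(0) = 0 → root; P(1) = 0 → root.
Roots: {0, 1}.

2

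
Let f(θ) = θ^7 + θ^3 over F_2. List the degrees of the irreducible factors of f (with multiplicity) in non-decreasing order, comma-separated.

1, 1, 1, 1, 1, 1, 1

Roots in F_2: f(0) = 0 → root; f(1) = 0 → root.
Linear factors from roots: (θ), (θ + 1).
Complete factorization: f(θ) = (θ)^3·(θ + 1)^4.
Factor degrees with multiplicity: 1 + 1 + 1 + 1 + 1 + 1 + 1 = 7.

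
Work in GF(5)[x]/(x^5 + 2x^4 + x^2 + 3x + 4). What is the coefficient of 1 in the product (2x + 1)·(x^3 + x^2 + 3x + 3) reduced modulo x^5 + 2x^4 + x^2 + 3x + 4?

Multiply in GF(5)[x]: (2x + 1)·(x^3 + x^2 + 3x + 3) = 2x^4 + 3x^3 + 2x^2 + 4x + 3.
Reduced: 2x^4 + 3x^3 + 2x^2 + 4x + 3.

3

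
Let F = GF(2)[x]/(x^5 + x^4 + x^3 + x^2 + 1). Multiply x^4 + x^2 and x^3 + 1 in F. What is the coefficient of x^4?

0

Multiply in GF(2)[x]: (x^4 + x^2)·(x^3 + 1) = x^7 + x^5 + x^4 + x^2.
Reduce using x^5 ≡ x^4 + x^3 + x^2 + 1 (mod x^5 + x^4 + x^3 + x^2 + 1).
Reduced: x^2 + x + 1.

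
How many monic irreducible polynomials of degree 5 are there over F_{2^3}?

By the necklace-counting formula, N_8(5) = (1/5) Σ_{d|5} μ(5/d)·8^d.
Divisors of 5: 1, 5; μ(5/d) for each: -1, 1.
Σ = − 8^1 + 8^5 = 32760.
N = 32760/5 = 6552.

6552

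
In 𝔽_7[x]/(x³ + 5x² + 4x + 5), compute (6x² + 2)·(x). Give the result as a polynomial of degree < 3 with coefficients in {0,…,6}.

Multiply in 𝔽_7[x]: (6x² + 2)·(x) = 6x³ + 2x.
Reduce using x³ ≡ 2x² + 3x + 2 (mod x³ + 5x² + 4x + 5).
Reduced: 5x² + 6x + 5.

5x^2 + 6x + 5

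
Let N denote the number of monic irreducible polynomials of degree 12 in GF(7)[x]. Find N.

By the necklace-counting formula, N_7(12) = (1/12) Σ_{d|12} μ(12/d)·7^d.
Divisors of 12: 1, 2, 3, 4, 6, 12; μ(12/d) for each: 0, 1, 0, -1, -1, 1.
Σ = 7^2 − 7^4 − 7^6 + 7^12 = 13841167200.
N = 13841167200/12 = 1153430600.

1153430600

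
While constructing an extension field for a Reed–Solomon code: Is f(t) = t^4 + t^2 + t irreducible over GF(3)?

Check for roots in GF(3): f(0) = 0 → root; f(1) = 0 → root; f(2) = 1.
f(0) = 0, so (t) divides f(t); f is reducible.

No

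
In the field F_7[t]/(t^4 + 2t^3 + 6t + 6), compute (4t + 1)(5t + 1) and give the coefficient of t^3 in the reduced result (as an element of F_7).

Multiply in F_7[t]: (4t + 1)·(5t + 1) = 6t^2 + 2t + 1.
Reduced: 6t^2 + 2t + 1.

0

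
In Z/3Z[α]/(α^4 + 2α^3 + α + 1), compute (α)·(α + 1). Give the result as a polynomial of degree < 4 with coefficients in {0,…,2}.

α^2 + α

Multiply in Z/3Z[α]: (α)·(α + 1) = α^2 + α.
Reduced: α^2 + α.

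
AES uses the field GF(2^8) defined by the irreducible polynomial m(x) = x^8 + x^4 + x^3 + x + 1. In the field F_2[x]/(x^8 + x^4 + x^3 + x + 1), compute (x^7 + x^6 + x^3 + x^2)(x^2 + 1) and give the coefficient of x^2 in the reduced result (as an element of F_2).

0

Multiply in F_2[x]: (x^7 + x^6 + x^3 + x^2)·(x^2 + 1) = x^9 + x^8 + x^7 + x^6 + x^5 + x^4 + x^3 + x^2.
Reduce using x^8 ≡ x^4 + x^3 + x + 1 (mod x^8 + x^4 + x^3 + x + 1).
Reduced: x^7 + x^6 + x^4 + 1.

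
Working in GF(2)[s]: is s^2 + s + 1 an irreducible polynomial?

Write P(s) = s^2 + s + 1.
Check for roots in GF(2): P(0) = 1; P(1) = 1.
No roots. A degree-2 polynomial over a field with no linear factor is irreducible.

Yes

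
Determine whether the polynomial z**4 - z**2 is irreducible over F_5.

No

Write g(z) = z**4 - z**2.
Check for roots in F_5: g(0) = 0 → root; g(1) = 0 → root; g(2) = 2; g(3) = 2; g(4) = 0 → root.
g(0) = 0, so (z) divides g(z); g is reducible.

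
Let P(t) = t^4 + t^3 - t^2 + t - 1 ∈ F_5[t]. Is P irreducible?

Yes

Check for roots in F_5: P(0) = 4; P(1) = 1; P(2) = 1; P(3) = 1; P(4) = 2.
No roots, so no linear factors.
Degree-2 irreducible divisors: test the 10 monic irreducibles of degree 2 over GF(5).
None of them divide P (all give nonzero remainder).
No irreducible factor of degree ≤ 2 exists, so P is irreducible over GF(5).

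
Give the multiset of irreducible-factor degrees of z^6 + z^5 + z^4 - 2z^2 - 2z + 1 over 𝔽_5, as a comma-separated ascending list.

Write g(z) = z^6 + z^5 + z^4 - 2z^2 - 2z + 1.
Roots in 𝔽_5: g(0) = 1; g(1) = 0 → root; g(2) = 1; g(3) = 0 → root; g(4) = 2.
Linear factors from roots: (z - 1), (z + 2).
Complete factorization: g(z) = (z + 2)·(z - 1)·(z^2 + 2z - 2)·(z^2 - 2z - 1).
Factor degrees with multiplicity: 1 + 1 + 2 + 2 = 6.

1, 1, 2, 2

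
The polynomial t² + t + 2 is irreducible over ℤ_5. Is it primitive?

Write f(t) = t² + t + 2.
|GF(5^2)^×| = 5^2 − 1 = 24. Prime factorization: 24 = 2^3·3.
f is primitive ⇔ t has order 24 in GF(5)[t]/(f), i.e. t^(24/q) ≠ 1 for each prime q | 24.
t^(12) mod f = 4.
t^(8) mod f = 3t + 1.
None equal 1, so t has full order 24; f is primitive.

Yes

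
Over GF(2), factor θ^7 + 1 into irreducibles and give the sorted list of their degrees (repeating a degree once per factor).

1, 3, 3

Write h(θ) = θ^7 + 1.
Roots in GF(2): h(0) = 1; h(1) = 0 → root.
Linear factors from roots: (θ + 1).
Complete factorization: h(θ) = (θ + 1)·(θ^3 + θ + 1)·(θ^3 + θ^2 + 1).
Factor degrees with multiplicity: 1 + 3 + 3 = 7.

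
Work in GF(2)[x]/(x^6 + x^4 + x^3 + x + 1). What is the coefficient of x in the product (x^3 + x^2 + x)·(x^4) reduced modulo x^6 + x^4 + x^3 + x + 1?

Multiply in GF(2)[x]: (x^3 + x^2 + x)·(x^4) = x^7 + x^6 + x^5.
Reduce using x^6 ≡ x^4 + x^3 + x + 1 (mod x^6 + x^4 + x^3 + x + 1).
Reduced: x^3 + x^2 + 1.

0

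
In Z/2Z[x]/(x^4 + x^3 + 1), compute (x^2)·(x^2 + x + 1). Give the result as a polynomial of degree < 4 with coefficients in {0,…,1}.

x^2 + 1

Multiply in Z/2Z[x]: (x^2)·(x^2 + x + 1) = x^4 + x^3 + x^2.
Reduce using x^4 ≡ x^3 + 1 (mod x^4 + x^3 + 1).
Reduced: x^2 + 1.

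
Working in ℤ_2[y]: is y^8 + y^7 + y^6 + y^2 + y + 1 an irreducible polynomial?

No

Write h(y) = y^8 + y^7 + y^6 + y^2 + y + 1.
Check for roots in ℤ_2: h(0) = 1; h(1) = 0 → root.
h(1) = 0, so (y − 1) divides h(y); h is reducible.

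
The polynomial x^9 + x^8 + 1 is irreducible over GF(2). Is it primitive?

Write f(x) = x^9 + x^8 + 1.
|GF(2^9)^×| = 2^9 − 1 = 511. Prime factorization: 511 = 7·73.
f is primitive ⇔ x has order 511 in GF(2)[x]/(f), i.e. x^(511/q) ≠ 1 for each prime q | 511.
x^(73) mod f = 1
x^(7) mod f = x^7.
Since x^(73) = 1, the order of x divides 73 < 511; not primitive.

No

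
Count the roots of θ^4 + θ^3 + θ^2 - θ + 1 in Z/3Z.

2

Write h(θ) = θ^4 + θ^3 + θ^2 - θ + 1.
Evaluate at each of the 3 elements of Z/3Z:
h(0) = 1; h(1) = 0 → root; h(2) = 0 → root.
Roots: {1, 2}.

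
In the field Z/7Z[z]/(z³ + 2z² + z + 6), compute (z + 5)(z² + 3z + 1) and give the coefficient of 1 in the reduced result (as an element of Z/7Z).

6

Multiply in Z/7Z[z]: (z + 5)·(z² + 3z + 1) = z³ + z² + 2z + 5.
Reduce using z³ ≡ 5z² + 6z + 1 (mod z³ + 2z² + z + 6).
Reduced: 6z² + z + 6.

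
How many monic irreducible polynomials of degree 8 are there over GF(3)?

x^(3^8) − x is the product of all monic irreducibles of degree dividing 8; Möbius inversion gives N = (1/8) Σ μ(8/d)·3^d.
Divisors of 8: 1, 2, 4, 8; μ(8/d) for each: 0, 0, -1, 1.
Σ = − 3^4 + 3^8 = 6480.
N = 6480/8 = 810.

810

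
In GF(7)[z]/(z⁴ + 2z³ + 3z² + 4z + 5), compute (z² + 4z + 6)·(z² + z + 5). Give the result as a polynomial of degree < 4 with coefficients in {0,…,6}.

Multiply in GF(7)[z]: (z² + 4z + 6)·(z² + z + 5) = z⁴ + 5z³ + z² + 5z + 2.
Reduce using z⁴ ≡ 5z³ + 4z² + 3z + 2 (mod z⁴ + 2z³ + 3z² + 4z + 5).
Reduced: 3z³ + 5z² + z + 4.

3z^3 + 5z^2 + z + 4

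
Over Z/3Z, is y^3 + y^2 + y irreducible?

Write f(y) = y^3 + y^2 + y.
Check for roots in Z/3Z: f(0) = 0 → root; f(1) = 0 → root; f(2) = 2.
f(0) = 0, so (y) divides f(y); f is reducible.

No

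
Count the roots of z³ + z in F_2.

Write g(z) = z³ + z.
Evaluate at each of the 2 elements of F_2:
g(0) = 0 → root; g(1) = 0 → root.
Roots: {0, 1}.

2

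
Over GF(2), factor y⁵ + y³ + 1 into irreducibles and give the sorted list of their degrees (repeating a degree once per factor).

Write h(y) = y⁵ + y³ + 1.
Roots in GF(2): h(0) = 1; h(1) = 1.
Complete factorization: h(y) = (y⁵ + y³ + 1).
Factor degrees with multiplicity: 5 = 5.

5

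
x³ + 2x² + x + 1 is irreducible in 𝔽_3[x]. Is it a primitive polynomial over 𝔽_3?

Yes

Write f(x) = x³ + 2x² + x + 1.
|GF(3^3)^×| = 3^3 − 1 = 26. Prime factorization: 26 = 2·13.
f is primitive ⇔ x has order 26 in GF(3)[x]/(f), i.e. x^(26/q) ≠ 1 for each prime q | 26.
x^(13) mod f = 2.
x^(2) mod f = x².
None equal 1, so x has full order 26; f is primitive.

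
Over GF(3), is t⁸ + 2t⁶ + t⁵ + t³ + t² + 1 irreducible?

No

Write m(t) = t⁸ + 2t⁶ + t⁵ + t³ + t² + 1.
Check for roots in GF(3): m(0) = 1; m(1) = 1; m(2) = 0 → root.
m(2) = 0, so (t − 2) divides m(t); m is reducible.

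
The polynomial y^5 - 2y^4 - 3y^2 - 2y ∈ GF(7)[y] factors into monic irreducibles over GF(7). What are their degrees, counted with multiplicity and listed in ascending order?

1, 2, 2

Write g(y) = y^5 - 2y^4 - 3y^2 - 2y.
Linear factors from roots: (y).
Complete factorization: g(y) = (y)·(y^2 + 2y + 2)·(y^2 + 3y - 1).
Factor degrees with multiplicity: 1 + 2 + 2 = 5.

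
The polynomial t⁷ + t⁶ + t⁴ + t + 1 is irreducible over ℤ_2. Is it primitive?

Yes

Write f(t) = t⁷ + t⁶ + t⁴ + t + 1.
|GF(2^7)^×| = 2^7 − 1 = 127. Prime factorization: 127 = 127.
f is primitive ⇔ t has order 127 in GF(2)[t]/(f), i.e. t^(127/q) ≠ 1 for each prime q | 127.
t^(1) mod f = t.
None equal 1, so t has full order 127; f is primitive.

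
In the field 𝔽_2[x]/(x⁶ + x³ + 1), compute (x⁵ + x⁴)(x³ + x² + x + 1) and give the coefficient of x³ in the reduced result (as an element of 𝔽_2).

Multiply in 𝔽_2[x]: (x⁵ + x⁴)·(x³ + x² + x + 1) = x⁸ + x⁴.
Reduce using x⁶ ≡ x³ + 1 (mod x⁶ + x³ + 1).
Reduced: x⁵ + x⁴ + x².

0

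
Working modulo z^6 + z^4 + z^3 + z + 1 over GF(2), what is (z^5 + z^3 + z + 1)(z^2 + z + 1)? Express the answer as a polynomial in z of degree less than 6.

z^5 + z^4 + z^3 + z^2

Multiply in GF(2)[z]: (z^5 + z^3 + z + 1)·(z^2 + z + 1) = z^7 + z^6 + z^4 + 1.
Reduce using z^6 ≡ z^4 + z^3 + z + 1 (mod z^6 + z^4 + z^3 + z + 1).
Reduced: z^5 + z^4 + z^3 + z^2.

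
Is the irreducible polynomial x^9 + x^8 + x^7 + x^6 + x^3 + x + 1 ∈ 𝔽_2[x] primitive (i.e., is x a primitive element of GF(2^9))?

Yes

Write f(x) = x^9 + x^8 + x^7 + x^6 + x^3 + x + 1.
|GF(2^9)^×| = 2^9 − 1 = 511. Prime factorization: 511 = 7·73.
f is primitive ⇔ x has order 511 in GF(2)[x]/(f), i.e. x^(511/q) ≠ 1 for each prime q | 511.
x^(73) mod f = x^7 + x^5 + x^3 + x + 1.
x^(7) mod f = x^7.
None equal 1, so x has full order 511; f is primitive.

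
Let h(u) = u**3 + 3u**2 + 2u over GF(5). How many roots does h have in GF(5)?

3

Evaluate at each of the 5 elements of GF(5):
h(0) = 0 → root; h(1) = 1; h(2) = 4; h(3) = 0 → root; h(4) = 0 → root.
Roots: {0, 3, 4}.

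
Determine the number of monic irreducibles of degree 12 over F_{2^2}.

1397740

By the necklace-counting formula, N_4(12) = (1/12) Σ_{d|12} μ(12/d)·4^d.
Divisors of 12: 1, 2, 3, 4, 6, 12; μ(12/d) for each: 0, 1, 0, -1, -1, 1.
Σ = 4^2 − 4^4 − 4^6 + 4^12 = 16772880.
N = 16772880/12 = 1397740.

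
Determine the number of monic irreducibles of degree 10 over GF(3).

The number of monic irreducibles of degree 10 over GF(3) is (1/10)·Σ_{d∣10} μ(10/d) 3^d.
Divisors of 10: 1, 2, 5, 10; μ(10/d) for each: 1, -1, -1, 1.
Σ = 3^1 − 3^2 − 3^5 + 3^10 = 58800.
N = 58800/10 = 5880.

5880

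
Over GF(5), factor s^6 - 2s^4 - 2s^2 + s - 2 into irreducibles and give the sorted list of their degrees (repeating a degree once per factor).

1, 2, 3

Write h(s) = s^6 - 2s^4 - 2s^2 + s - 2.
Roots in GF(5): h(0) = 3; h(1) = 1; h(2) = 4; h(3) = 0 → root; h(4) = 4.
Linear factors from roots: (s + 2).
Complete factorization: h(s) = (s + 2)·(s^2 - s + 2)·(s^3 - s^2 - s + 2).
Factor degrees with multiplicity: 1 + 2 + 3 = 6.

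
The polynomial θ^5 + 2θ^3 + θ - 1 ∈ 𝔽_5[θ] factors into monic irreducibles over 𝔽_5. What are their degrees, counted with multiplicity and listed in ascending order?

1, 2, 2

Write f(θ) = θ^5 + 2θ^3 + θ - 1.
Roots in 𝔽_5: f(0) = 4; f(1) = 3; f(2) = 4; f(3) = 4; f(4) = 0 → root.
Linear factors from roots: (θ + 1).
Complete factorization: f(θ) = (θ + 1)·(θ^2 + θ + 1)·(θ^2 - 2θ - 1).
Factor degrees with multiplicity: 1 + 2 + 2 = 5.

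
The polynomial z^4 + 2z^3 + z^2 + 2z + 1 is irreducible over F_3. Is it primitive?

Write f(z) = z^4 + 2z^3 + z^2 + 2z + 1.
|GF(3^4)^×| = 3^4 − 1 = 80. Prime factorization: 80 = 2^4·5.
f is primitive ⇔ z has order 80 in GF(3)[z]/(f), i.e. z^(80/q) ≠ 1 for each prime q | 80.
z^(40) mod f = 1
z^(16) mod f = 2z.
Since z^(40) = 1, the order of z divides 40 < 80; not primitive.

No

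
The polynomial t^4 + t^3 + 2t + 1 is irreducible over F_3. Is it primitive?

No

Write f(t) = t^4 + t^3 + 2t + 1.
|GF(3^4)^×| = 3^4 − 1 = 80. Prime factorization: 80 = 2^4·5.
f is primitive ⇔ t has order 80 in GF(3)[t]/(f), i.e. t^(80/q) ≠ 1 for each prime q | 80.
t^(40) mod f = 1
t^(16) mod f = 2t^2 + t + 1.
Since t^(40) = 1, the order of t divides 40 < 80; not primitive.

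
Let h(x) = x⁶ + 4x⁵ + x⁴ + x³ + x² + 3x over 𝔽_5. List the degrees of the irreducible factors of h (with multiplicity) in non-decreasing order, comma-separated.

Roots in 𝔽_5: h(0) = 0 → root; h(1) = 1; h(2) = 1; h(3) = 2; h(4) = 0 → root.
Linear factors from roots: (x), (x + 1).
Complete factorization: h(x) = (x)·(x + 1)·(x² + x + 2)·(x² + 2x + 4).
Factor degrees with multiplicity: 1 + 1 + 2 + 2 = 6.

1, 1, 2, 2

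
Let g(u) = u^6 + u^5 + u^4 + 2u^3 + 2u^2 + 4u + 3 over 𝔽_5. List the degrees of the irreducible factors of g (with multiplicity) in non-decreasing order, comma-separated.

1, 1, 2, 2

Roots in 𝔽_5: g(0) = 3; g(1) = 4; g(2) = 2; g(3) = 0 → root; g(4) = 0 → root.
Linear factors from roots: (u + 2), (u + 1).
Complete factorization: g(u) = (u + 1)·(u + 2)·(u^2 + 4u + 2)^2.
Factor degrees with multiplicity: 1 + 1 + 2 + 2 = 6.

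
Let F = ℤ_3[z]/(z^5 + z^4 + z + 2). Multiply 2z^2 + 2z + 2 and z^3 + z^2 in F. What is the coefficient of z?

Multiply in ℤ_3[z]: (2z^2 + 2z + 2)·(z^3 + z^2) = 2z^5 + z^4 + z^3 + 2z^2.
Reduce using z^5 ≡ 2z^4 + 2z + 1 (mod z^5 + z^4 + z + 2).
Reduced: 2z^4 + z^3 + 2z^2 + z + 2.

1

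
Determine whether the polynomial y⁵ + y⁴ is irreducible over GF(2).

Write h(y) = y⁵ + y⁴.
Check for roots in GF(2): h(0) = 0 → root; h(1) = 0 → root.
h(0) = 0, so (y) divides h(y); h is reducible.

No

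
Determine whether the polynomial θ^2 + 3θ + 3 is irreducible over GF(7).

No

Write m(θ) = θ^2 + 3θ + 3.
Check for roots in GF(7): m(0) = 3; m(1) = 0 → root; m(2) = 6; m(3) = 0 → root; m(4) = 3; m(5) = 1; m(6) = 1.
m(1) = 0, so (θ − 1) divides m(θ); m is reducible.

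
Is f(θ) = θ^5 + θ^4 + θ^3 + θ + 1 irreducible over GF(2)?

Check for roots in GF(2): f(0) = 1; f(1) = 1.
No roots, so no linear factors.
Monic irreducibles of degree 2 over GF(2): θ^2 + θ + 1.
None of them divide f (all give nonzero remainder).
No irreducible factor of degree ≤ 2 exists, so f is irreducible over GF(2).

Yes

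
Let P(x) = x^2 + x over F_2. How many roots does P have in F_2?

Evaluate at each of the 2 elements of F_2:
P(0) = 0 → root; P(1) = 0 → root.
Roots: {0, 1}.

2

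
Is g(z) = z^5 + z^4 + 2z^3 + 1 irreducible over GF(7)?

Yes

Check for roots in GF(7): g(0) = 1; g(1) = 5; g(2) = 2; g(3) = 1; g(4) = 2; g(5) = 4; g(6) = 6.
No roots, so no linear factors.
Degree-2 irreducible divisors: test the 21 monic irreducibles of degree 2 over GF(7).
None of them divide g (all give nonzero remainder).
No irreducible factor of degree ≤ 2 exists, so g is irreducible over GF(7).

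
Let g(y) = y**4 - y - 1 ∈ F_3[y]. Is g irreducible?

Check for roots in F_3: g(0) = 2; g(1) = 2; g(2) = 1.
No roots, so no linear factors.
Monic irreducibles of degree 2 over GF(3): y**2 + 1, y**2 + y - 1, y**2 - y - 1.
None of them divide g (all give nonzero remainder).
No irreducible factor of degree ≤ 2 exists, so g is irreducible over GF(3).

Yes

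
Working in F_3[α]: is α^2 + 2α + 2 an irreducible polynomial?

Yes

Write P(α) = α^2 + 2α + 2.
Check for roots in F_3: P(0) = 2; P(1) = 2; P(2) = 1.
No roots. A degree-2 polynomial over a field with no linear factor is irreducible.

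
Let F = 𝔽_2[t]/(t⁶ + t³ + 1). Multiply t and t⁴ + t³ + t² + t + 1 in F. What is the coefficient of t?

1

Multiply in 𝔽_2[t]: (t)·(t⁴ + t³ + t² + t + 1) = t⁵ + t⁴ + t³ + t² + t.
Reduced: t⁵ + t⁴ + t³ + t² + t.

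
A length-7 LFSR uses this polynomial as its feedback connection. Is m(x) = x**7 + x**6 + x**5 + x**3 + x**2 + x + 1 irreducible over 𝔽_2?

Yes

Check for roots in 𝔽_2: m(0) = 1; m(1) = 1.
No roots, so no linear factors.
Monic irreducibles of degree 2 over GF(2): x**2 + x + 1.
None of them divide m (all give nonzero remainder).
Monic irreducibles of degree 3 over GF(2): x**3 + x + 1, x**3 + x**2 + 1.
None of them divide m (all give nonzero remainder).
No irreducible factor of degree ≤ 3 exists, so m is irreducible over GF(2).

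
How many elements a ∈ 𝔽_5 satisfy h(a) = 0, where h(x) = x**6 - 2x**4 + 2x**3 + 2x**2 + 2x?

Evaluate at each of the 5 elements of 𝔽_5:
h(0) = 0 → root; h(1) = 0 → root; h(2) = 0 → root; h(3) = 0 → root; h(4) = 2.
Roots: {0, 1, 2, 3}.

4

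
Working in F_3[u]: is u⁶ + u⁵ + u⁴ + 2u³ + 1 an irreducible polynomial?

No

Write P(u) = u⁶ + u⁵ + u⁴ + 2u³ + 1.
Check for roots in F_3: P(0) = 1; P(1) = 0 → root; P(2) = 0 → root.
P(1) = 0, so (u − 1) divides P(u); P is reducible.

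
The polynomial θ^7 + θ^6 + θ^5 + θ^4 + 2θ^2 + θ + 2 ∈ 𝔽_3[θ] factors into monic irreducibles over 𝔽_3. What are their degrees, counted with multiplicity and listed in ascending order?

Write g(θ) = θ^7 + θ^6 + θ^5 + θ^4 + 2θ^2 + θ + 2.
Roots in 𝔽_3: g(0) = 2; g(1) = 0 → root; g(2) = 0 → root.
Linear factors from roots: (θ + 2), (θ + 1).
Complete factorization: g(θ) = (θ + 1)·(θ + 2)^4·(θ^2 + θ + 2).
Factor degrees with multiplicity: 1 + 1 + 1 + 1 + 1 + 2 = 7.

1, 1, 1, 1, 1, 2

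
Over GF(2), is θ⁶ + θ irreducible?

No

Write m(θ) = θ⁶ + θ.
Check for roots in GF(2): m(0) = 0 → root; m(1) = 0 → root.
m(0) = 0, so (θ) divides m(θ); m is reducible.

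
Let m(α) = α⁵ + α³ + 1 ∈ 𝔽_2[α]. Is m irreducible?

Yes

Check for roots in 𝔽_2: m(0) = 1; m(1) = 1.
No roots, so no linear factors.
Monic irreducibles of degree 2 over GF(2): α² + α + 1.
None of them divide m (all give nonzero remainder).
No irreducible factor of degree ≤ 2 exists, so m is irreducible over GF(2).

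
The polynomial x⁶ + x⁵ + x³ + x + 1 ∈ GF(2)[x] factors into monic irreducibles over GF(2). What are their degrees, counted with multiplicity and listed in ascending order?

2, 2, 2

Write f(x) = x⁶ + x⁵ + x³ + x + 1.
Roots in GF(2): f(0) = 1; f(1) = 1.
Complete factorization: f(x) = (x² + x + 1)^3.
Factor degrees with multiplicity: 2 + 2 + 2 = 6.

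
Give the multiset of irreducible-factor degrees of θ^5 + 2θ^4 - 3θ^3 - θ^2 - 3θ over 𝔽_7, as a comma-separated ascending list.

Write f(θ) = θ^5 + 2θ^4 - 3θ^3 - θ^2 - 3θ.
Linear factors from roots: (θ), (θ + 3).
Complete factorization: f(θ) = (θ)·(θ + 3)·(θ^3 - θ^2 - 1).
Factor degrees with multiplicity: 1 + 1 + 3 = 5.

1, 1, 3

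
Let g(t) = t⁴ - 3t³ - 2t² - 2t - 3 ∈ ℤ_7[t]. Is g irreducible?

Check for roots in ℤ_7: g(0) = 4; g(1) = 5; g(2) = 5; g(3) = 1; g(4) = 0 → root; g(5) = 5; g(6) = 1.
g(4) = 0, so (t − 4) divides g(t); g is reducible.

No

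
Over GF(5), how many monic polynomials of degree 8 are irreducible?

48750

x^(5^8) − x is the product of all monic irreducibles of degree dividing 8; Möbius inversion gives N = (1/8) Σ μ(8/d)·5^d.
Divisors of 8: 1, 2, 4, 8; μ(8/d) for each: 0, 0, -1, 1.
Σ = − 5^4 + 5^8 = 390000.
N = 390000/8 = 48750.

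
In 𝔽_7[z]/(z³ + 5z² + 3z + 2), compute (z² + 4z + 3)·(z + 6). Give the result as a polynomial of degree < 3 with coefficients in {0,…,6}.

Multiply in 𝔽_7[z]: (z² + 4z + 3)·(z + 6) = z³ + 3z² + 6z + 4.
Reduce using z³ ≡ 2z² + 4z + 5 (mod z³ + 5z² + 3z + 2).
Reduced: 5z² + 3z + 2.

5z^2 + 3z + 2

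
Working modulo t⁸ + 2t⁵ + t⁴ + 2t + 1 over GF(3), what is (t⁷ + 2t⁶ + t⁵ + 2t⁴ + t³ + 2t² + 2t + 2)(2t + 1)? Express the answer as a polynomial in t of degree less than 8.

2t^7 + t^6 + t^5 + 2t^4 + 2t^3 + 2t

Multiply in GF(3)[t]: (t⁷ + 2t⁶ + t⁵ + 2t⁴ + t³ + 2t² + 2t + 2)·(2t + 1) = 2t⁸ + 2t⁷ + t⁶ + 2t⁵ + t⁴ + 2t³ + 2.
Reduce using t⁸ ≡ t⁵ + 2t⁴ + t + 2 (mod t⁸ + 2t⁵ + t⁴ + 2t + 1).
Reduced: 2t⁷ + t⁶ + t⁵ + 2t⁴ + 2t³ + 2t.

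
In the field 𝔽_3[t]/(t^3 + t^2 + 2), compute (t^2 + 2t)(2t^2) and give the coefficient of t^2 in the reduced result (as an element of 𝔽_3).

Multiply in 𝔽_3[t]: (t^2 + 2t)·(2t^2) = 2t^4 + t^3.
Reduce using t^3 ≡ 2t^2 + 1 (mod t^3 + t^2 + 2).
Reduced: t^2 + 2t + 2.

1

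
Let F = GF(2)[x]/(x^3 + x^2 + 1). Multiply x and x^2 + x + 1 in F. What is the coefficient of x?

Multiply in GF(2)[x]: (x)·(x^2 + x + 1) = x^3 + x^2 + x.
Reduce using x^3 ≡ x^2 + 1 (mod x^3 + x^2 + 1).
Reduced: x + 1.

1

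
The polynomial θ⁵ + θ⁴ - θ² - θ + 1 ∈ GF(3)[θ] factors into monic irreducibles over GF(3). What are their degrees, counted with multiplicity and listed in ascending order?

2, 3

Write h(θ) = θ⁵ + θ⁴ - θ² - θ + 1.
Roots in GF(3): h(0) = 1; h(1) = 1; h(2) = 1.
Complete factorization: h(θ) = (θ² + 1)·(θ³ + θ² - θ + 1).
Factor degrees with multiplicity: 2 + 3 = 5.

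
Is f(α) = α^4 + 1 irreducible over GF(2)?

No

Check for roots in GF(2): f(0) = 1; f(1) = 0 → root.
f(1) = 0, so (α − 1) divides f(α); f is reducible.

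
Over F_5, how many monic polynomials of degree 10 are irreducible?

976248

Gauss's count: N_{5}(10) = (1/10) Σ_{d|10} μ(10/d)·5^d.
Divisors of 10: 1, 2, 5, 10; μ(10/d) for each: 1, -1, -1, 1.
Σ = 5^1 − 5^2 − 5^5 + 5^10 = 9762480.
N = 9762480/10 = 976248.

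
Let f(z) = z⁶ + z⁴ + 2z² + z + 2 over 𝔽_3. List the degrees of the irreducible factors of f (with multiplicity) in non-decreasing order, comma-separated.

6

Roots in 𝔽_3: f(0) = 2; f(1) = 1; f(2) = 2.
Complete factorization: f(z) = (z⁶ + z⁴ + 2z² + z + 2).
Factor degrees with multiplicity: 6 = 6.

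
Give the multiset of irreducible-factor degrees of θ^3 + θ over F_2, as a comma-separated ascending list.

Write h(θ) = θ^3 + θ.
Roots in F_2: h(0) = 0 → root; h(1) = 0 → root.
Linear factors from roots: (θ), (θ + 1).
Complete factorization: h(θ) = (θ)·(θ + 1)^2.
Factor degrees with multiplicity: 1 + 1 + 1 = 3.

1, 1, 1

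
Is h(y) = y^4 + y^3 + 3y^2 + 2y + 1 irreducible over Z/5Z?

Yes

Check for roots in Z/5Z: h(0) = 1; h(1) = 3; h(2) = 1; h(3) = 2; h(4) = 2.
No roots, so no linear factors.
Degree-2 irreducible divisors: test the 10 monic irreducibles of degree 2 over GF(5).
None of them divide h (all give nonzero remainder).
No irreducible factor of degree ≤ 2 exists, so h is irreducible over GF(5).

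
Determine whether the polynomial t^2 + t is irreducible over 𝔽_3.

Write f(t) = t^2 + t.
Check for roots in 𝔽_3: f(0) = 0 → root; f(1) = 2; f(2) = 0 → root.
f(0) = 0, so (t) divides f(t); f is reducible.

No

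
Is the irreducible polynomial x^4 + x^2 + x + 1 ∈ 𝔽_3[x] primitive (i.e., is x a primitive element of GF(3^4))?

Write f(x) = x^4 + x^2 + x + 1.
|GF(3^4)^×| = 3^4 − 1 = 80. Prime factorization: 80 = 2^4·5.
f is primitive ⇔ x has order 80 in GF(3)[x]/(f), i.e. x^(80/q) ≠ 1 for each prime q | 80.
x^(40) mod f = 1
x^(16) mod f = x^3 + 2.
Since x^(40) = 1, the order of x divides 40 < 80; not primitive.

No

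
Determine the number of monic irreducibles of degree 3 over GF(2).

By the necklace-counting formula, N_2(3) = (1/3) Σ_{d|3} μ(3/d)·2^d.
Divisors of 3: 1, 3; μ(3/d) for each: -1, 1.
Σ = − 2^1 + 2^3 = 6.
N = 6/3 = 2.

2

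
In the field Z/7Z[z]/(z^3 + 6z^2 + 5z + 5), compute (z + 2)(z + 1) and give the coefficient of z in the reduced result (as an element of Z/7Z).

Multiply in Z/7Z[z]: (z + 2)·(z + 1) = z^2 + 3z + 2.
Reduced: z^2 + 3z + 2.

3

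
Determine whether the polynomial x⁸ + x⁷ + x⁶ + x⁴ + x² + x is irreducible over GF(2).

Write P(x) = x⁸ + x⁷ + x⁶ + x⁴ + x² + x.
Check for roots in GF(2): P(0) = 0 → root; P(1) = 0 → root.
P(0) = 0, so (x) divides P(x); P is reducible.

No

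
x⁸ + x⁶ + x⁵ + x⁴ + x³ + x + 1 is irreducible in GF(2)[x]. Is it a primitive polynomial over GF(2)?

No

Write f(x) = x⁸ + x⁶ + x⁵ + x⁴ + x³ + x + 1.
|GF(2^8)^×| = 2^8 − 1 = 255. Prime factorization: 255 = 3·5·17.
f is primitive ⇔ x has order 255 in GF(2)[x]/(f), i.e. x^(255/q) ≠ 1 for each prime q | 255.
x^(85) mod f = 1
x^(51) mod f = x⁶ + x⁵ + x⁴ + x³.
x^(15) mod f = x⁷ + x⁵ + x⁴ + x³ + x².
Since x^(85) = 1, the order of x divides 85 < 255; not primitive.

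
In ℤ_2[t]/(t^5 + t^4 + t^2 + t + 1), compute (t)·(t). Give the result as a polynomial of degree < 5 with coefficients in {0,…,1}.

t^2

Multiply in ℤ_2[t]: (t)·(t) = t^2.
Reduced: t^2.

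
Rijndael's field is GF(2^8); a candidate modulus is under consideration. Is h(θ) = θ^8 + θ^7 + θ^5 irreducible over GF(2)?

Check for roots in GF(2): h(0) = 0 → root; h(1) = 1.
h(0) = 0, so (θ) divides h(θ); h is reducible.

No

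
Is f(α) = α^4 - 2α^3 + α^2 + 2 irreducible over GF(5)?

Check for roots in GF(5): f(0) = 2; f(1) = 2; f(2) = 1; f(3) = 3; f(4) = 1.
No roots, so no linear factors.
Degree-2 irreducible divisors: test the 10 monic irreducibles of degree 2 over GF(5).
None of them divide f (all give nonzero remainder).
No irreducible factor of degree ≤ 2 exists, so f is irreducible over GF(5).

Yes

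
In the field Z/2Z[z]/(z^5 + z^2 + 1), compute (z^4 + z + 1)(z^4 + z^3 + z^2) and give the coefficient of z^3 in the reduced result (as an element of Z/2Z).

0

Multiply in Z/2Z[z]: (z^4 + z + 1)·(z^4 + z^3 + z^2) = z^8 + z^7 + z^6 + z^5 + z^2.
Reduce using z^5 ≡ z^2 + 1 (mod z^5 + z^2 + 1).
Reduced: z^4 + z.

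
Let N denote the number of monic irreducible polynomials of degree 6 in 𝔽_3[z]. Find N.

x^(3^6) − x is the product of all monic irreducibles of degree dividing 6; Möbius inversion gives N = (1/6) Σ μ(6/d)·3^d.
Divisors of 6: 1, 2, 3, 6; μ(6/d) for each: 1, -1, -1, 1.
Σ = 3^1 − 3^2 − 3^3 + 3^6 = 696.
N = 696/6 = 116.

116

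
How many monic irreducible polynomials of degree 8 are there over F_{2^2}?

8160

Gauss's count: N_{4}(8) = (1/8) Σ_{d|8} μ(8/d)·4^d.
Divisors of 8: 1, 2, 4, 8; μ(8/d) for each: 0, 0, -1, 1.
Σ = − 4^4 + 4^8 = 65280.
N = 65280/8 = 8160.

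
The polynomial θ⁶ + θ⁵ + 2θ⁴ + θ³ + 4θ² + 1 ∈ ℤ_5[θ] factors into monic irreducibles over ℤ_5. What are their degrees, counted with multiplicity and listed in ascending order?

Write f(θ) = θ⁶ + θ⁵ + 2θ⁴ + θ³ + 4θ² + 1.
Roots in ℤ_5: f(0) = 1; f(1) = 0 → root; f(2) = 3; f(3) = 3; f(4) = 1.
Linear factors from roots: (θ + 4).
Complete factorization: f(θ) = (θ + 4)^2·(θ² + θ + 2)·(θ² + 2θ + 3).
Factor degrees with multiplicity: 1 + 1 + 2 + 2 = 6.

1, 1, 2, 2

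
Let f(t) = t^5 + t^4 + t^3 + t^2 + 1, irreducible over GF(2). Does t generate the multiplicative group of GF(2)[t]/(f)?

|GF(2^5)^×| = 2^5 − 1 = 31. Prime factorization: 31 = 31.
f is primitive ⇔ t has order 31 in GF(2)[t]/(f), i.e. t^(31/q) ≠ 1 for each prime q | 31.
t^(1) mod f = t.
None equal 1, so t has full order 31; f is primitive.

Yes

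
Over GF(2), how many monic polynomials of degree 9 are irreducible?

56

The number of monic irreducibles of degree 9 over GF(2) is (1/9)·Σ_{d∣9} μ(9/d) 2^d.
Divisors of 9: 1, 3, 9; μ(9/d) for each: 0, -1, 1.
Σ = − 2^3 + 2^9 = 504.
N = 504/9 = 56.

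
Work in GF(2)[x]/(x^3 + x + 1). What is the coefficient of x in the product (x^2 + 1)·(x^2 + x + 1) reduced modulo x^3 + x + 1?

1

Multiply in GF(2)[x]: (x^2 + 1)·(x^2 + x + 1) = x^4 + x^3 + x + 1.
Reduce using x^3 ≡ x + 1 (mod x^3 + x + 1).
Reduced: x^2 + x.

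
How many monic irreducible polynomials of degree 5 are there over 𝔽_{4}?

x^(4^5) − x is the product of all monic irreducibles of degree dividing 5; Möbius inversion gives N = (1/5) Σ μ(5/d)·4^d.
Divisors of 5: 1, 5; μ(5/d) for each: -1, 1.
Σ = − 4^1 + 4^5 = 1020.
N = 1020/5 = 204.

204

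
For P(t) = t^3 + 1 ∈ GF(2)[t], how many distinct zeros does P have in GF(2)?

1

Evaluate at each of the 2 elements of GF(2):
P(0) = 1; P(1) = 0 → root.
Roots: {1}.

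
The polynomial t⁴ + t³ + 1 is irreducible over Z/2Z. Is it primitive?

Yes

Write f(t) = t⁴ + t³ + 1.
|GF(2^4)^×| = 2^4 − 1 = 15. Prime factorization: 15 = 3·5.
f is primitive ⇔ t has order 15 in GF(2)[t]/(f), i.e. t^(15/q) ≠ 1 for each prime q | 15.
t^(5) mod f = t³ + t + 1.
t^(3) mod f = t³.
None equal 1, so t has full order 15; f is primitive.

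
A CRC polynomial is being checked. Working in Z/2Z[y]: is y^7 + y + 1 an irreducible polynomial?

Yes

Write m(y) = y^7 + y + 1.
Check for roots in Z/2Z: m(0) = 1; m(1) = 1.
No roots, so no linear factors.
Monic irreducibles of degree 2 over GF(2): y^2 + y + 1.
None of them divide m (all give nonzero remainder).
Monic irreducibles of degree 3 over GF(2): y^3 + y + 1, y^3 + y^2 + 1.
None of them divide m (all give nonzero remainder).
No irreducible factor of degree ≤ 3 exists, so m is irreducible over GF(2).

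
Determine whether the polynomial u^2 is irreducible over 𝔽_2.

Write P(u) = u^2.
Check for roots in 𝔽_2: P(0) = 0 → root; P(1) = 1.
P(0) = 0, so (u) divides P(u); P is reducible.

No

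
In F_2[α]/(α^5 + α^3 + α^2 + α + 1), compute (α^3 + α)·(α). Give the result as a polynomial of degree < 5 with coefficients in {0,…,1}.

α^4 + α^2

Multiply in F_2[α]: (α^3 + α)·(α) = α^4 + α^2.
Reduced: α^4 + α^2.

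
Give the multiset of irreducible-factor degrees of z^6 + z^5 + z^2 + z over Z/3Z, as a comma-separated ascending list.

1, 1, 2, 2

Write h(z) = z^6 + z^5 + z^2 + z.
Roots in Z/3Z: h(0) = 0 → root; h(1) = 1; h(2) = 0 → root.
Linear factors from roots: (z), (z + 1).
Complete factorization: h(z) = (z)·(z + 1)·(z^2 + z - 1)·(z^2 - z - 1).
Factor degrees with multiplicity: 1 + 1 + 2 + 2 = 6.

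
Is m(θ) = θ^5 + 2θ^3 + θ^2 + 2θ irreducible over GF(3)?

Check for roots in GF(3): m(0) = 0 → root; m(1) = 0 → root; m(2) = 2.
m(0) = 0, so (θ) divides m(θ); m is reducible.

No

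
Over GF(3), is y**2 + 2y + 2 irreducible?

Yes

Write m(y) = y**2 + 2y + 2.
Check for roots in GF(3): m(0) = 2; m(1) = 2; m(2) = 1.
No roots. A degree-2 polynomial over a field with no linear factor is irreducible.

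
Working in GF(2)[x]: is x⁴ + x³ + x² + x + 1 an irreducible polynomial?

Write h(x) = x⁴ + x³ + x² + x + 1.
Check for roots in GF(2): h(0) = 1; h(1) = 1.
No roots, so no linear factors.
Monic irreducibles of degree 2 over GF(2): x² + x + 1.
None of them divide h (all give nonzero remainder).
No irreducible factor of degree ≤ 2 exists, so h is irreducible over GF(2).

Yes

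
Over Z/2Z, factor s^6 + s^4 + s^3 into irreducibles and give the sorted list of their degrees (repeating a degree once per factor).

1, 1, 1, 3

Write f(s) = s^6 + s^4 + s^3.
Roots in Z/2Z: f(0) = 0 → root; f(1) = 1.
Linear factors from roots: (s).
Complete factorization: f(s) = (s)^3·(s^3 + s + 1).
Factor degrees with multiplicity: 1 + 1 + 1 + 3 = 6.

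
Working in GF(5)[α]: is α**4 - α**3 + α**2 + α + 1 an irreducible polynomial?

No

Write h(α) = α**4 - α**3 + α**2 + α + 1.
Check for roots in GF(5): h(0) = 1; h(1) = 3; h(2) = 0 → root; h(3) = 2; h(4) = 3.
h(2) = 0, so (α − 2) divides h(α); h is reducible.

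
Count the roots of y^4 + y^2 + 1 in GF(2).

Write g(y) = y^4 + y^2 + 1.
Evaluate at each of the 2 elements of GF(2):
g(0) = 1; g(1) = 1.
No element is a root.

0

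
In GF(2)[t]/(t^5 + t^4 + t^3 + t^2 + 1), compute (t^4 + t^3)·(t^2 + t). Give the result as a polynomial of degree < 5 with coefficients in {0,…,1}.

Multiply in GF(2)[t]: (t^4 + t^3)·(t^2 + t) = t^6 + t^4.
Reduce using t^5 ≡ t^4 + t^3 + t^2 + 1 (mod t^5 + t^4 + t^3 + t^2 + 1).
Reduced: t^4 + t^2 + t + 1.

t^4 + t^2 + t + 1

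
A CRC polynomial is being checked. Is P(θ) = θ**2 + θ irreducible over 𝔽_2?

Check for roots in 𝔽_2: P(0) = 0 → root; P(1) = 0 → root.
P(0) = 0, so (θ) divides P(θ); P is reducible.

No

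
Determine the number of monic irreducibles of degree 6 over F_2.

9

x^(2^6) − x is the product of all monic irreducibles of degree dividing 6; Möbius inversion gives N = (1/6) Σ μ(6/d)·2^d.
Divisors of 6: 1, 2, 3, 6; μ(6/d) for each: 1, -1, -1, 1.
Σ = 2^1 − 2^2 − 2^3 + 2^6 = 54.
N = 54/6 = 9.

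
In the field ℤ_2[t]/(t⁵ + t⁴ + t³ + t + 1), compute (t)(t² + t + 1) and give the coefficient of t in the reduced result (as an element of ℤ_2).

1

Multiply in ℤ_2[t]: (t)·(t² + t + 1) = t³ + t² + t.
Reduced: t³ + t² + t.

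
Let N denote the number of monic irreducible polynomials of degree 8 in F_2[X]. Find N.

Gauss's count: N_{2}(8) = (1/8) Σ_{d|8} μ(8/d)·2^d.
Divisors of 8: 1, 2, 4, 8; μ(8/d) for each: 0, 0, -1, 1.
Σ = − 2^4 + 2^8 = 240.
N = 240/8 = 30.

30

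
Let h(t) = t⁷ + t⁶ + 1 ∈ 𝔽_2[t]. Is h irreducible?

Yes

Check for roots in 𝔽_2: h(0) = 1; h(1) = 1.
No roots, so no linear factors.
Monic irreducibles of degree 2 over GF(2): t² + t + 1.
None of them divide h (all give nonzero remainder).
Monic irreducibles of degree 3 over GF(2): t³ + t + 1, t³ + t² + 1.
None of them divide h (all give nonzero remainder).
No irreducible factor of degree ≤ 3 exists, so h is irreducible over GF(2).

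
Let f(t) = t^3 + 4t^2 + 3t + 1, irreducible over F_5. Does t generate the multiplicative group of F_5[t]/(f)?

No

|GF(5^3)^×| = 5^3 − 1 = 124. Prime factorization: 124 = 2^2·31.
f is primitive ⇔ t has order 124 in GF(5)[t]/(f), i.e. t^(124/q) ≠ 1 for each prime q | 124.
t^(62) mod f = 1
t^(4) mod f = 3t^2 + t + 4.
Since t^(62) = 1, the order of t divides 62 < 124; not primitive.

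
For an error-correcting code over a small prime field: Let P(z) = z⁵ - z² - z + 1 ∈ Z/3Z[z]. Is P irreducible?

Check for roots in Z/3Z: P(0) = 1; P(1) = 0 → root; P(2) = 0 → root.
P(1) = 0, so (z − 1) divides P(z); P is reducible.

No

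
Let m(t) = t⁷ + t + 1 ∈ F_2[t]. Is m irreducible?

Check for roots in F_2: m(0) = 1; m(1) = 1.
No roots, so no linear factors.
Monic irreducibles of degree 2 over GF(2): t² + t + 1.
None of them divide m (all give nonzero remainder).
Monic irreducibles of degree 3 over GF(2): t³ + t + 1, t³ + t² + 1.
None of them divide m (all give nonzero remainder).
No irreducible factor of degree ≤ 3 exists, so m is irreducible over GF(2).

Yes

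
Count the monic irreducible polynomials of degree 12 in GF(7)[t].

1153430600

x^(7^12) − x is the product of all monic irreducibles of degree dividing 12; Möbius inversion gives N = (1/12) Σ μ(12/d)·7^d.
Divisors of 12: 1, 2, 3, 4, 6, 12; μ(12/d) for each: 0, 1, 0, -1, -1, 1.
Σ = 7^2 − 7^4 − 7^6 + 7^12 = 13841167200.
N = 13841167200/12 = 1153430600.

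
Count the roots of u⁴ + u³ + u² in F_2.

Write h(u) = u⁴ + u³ + u².
Evaluate at each of the 2 elements of F_2:
h(0) = 0 → root; h(1) = 1.
Roots: {0}.

1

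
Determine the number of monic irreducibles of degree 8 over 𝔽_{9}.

By the necklace-counting formula, N_9(8) = (1/8) Σ_{d|8} μ(8/d)·9^d.
Divisors of 8: 1, 2, 4, 8; μ(8/d) for each: 0, 0, -1, 1.
Σ = − 9^4 + 9^8 = 43040160.
N = 43040160/8 = 5380020.

5380020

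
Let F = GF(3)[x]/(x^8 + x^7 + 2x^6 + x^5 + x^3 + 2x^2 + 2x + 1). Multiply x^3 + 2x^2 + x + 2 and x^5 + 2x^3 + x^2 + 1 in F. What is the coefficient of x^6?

Multiply in GF(3)[x]: (x^3 + 2x^2 + x + 2)·(x^5 + 2x^3 + x^2 + 1) = x^8 + 2x^7 + x^5 + x^4 + x^2 + x + 2.
Reduce using x^8 ≡ 2x^7 + x^6 + 2x^5 + 2x^3 + x^2 + x + 2 (mod x^8 + x^7 + 2x^6 + x^5 + x^3 + 2x^2 + 2x + 1).
Reduced: x^7 + x^6 + x^4 + 2x^3 + 2x^2 + 2x + 1.

1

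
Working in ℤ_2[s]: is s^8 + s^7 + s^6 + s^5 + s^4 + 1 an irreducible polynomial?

Write m(s) = s^8 + s^7 + s^6 + s^5 + s^4 + 1.
Check for roots in ℤ_2: m(0) = 1; m(1) = 0 → root.
m(1) = 0, so (s − 1) divides m(s); m is reducible.

No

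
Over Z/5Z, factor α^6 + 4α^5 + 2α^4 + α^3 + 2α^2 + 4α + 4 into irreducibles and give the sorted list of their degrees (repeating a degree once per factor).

1, 2, 3

Write g(α) = α^6 + 4α^5 + 2α^4 + α^3 + 2α^2 + 4α + 4.
Roots in Z/5Z: g(0) = 4; g(1) = 3; g(2) = 2; g(3) = 4; g(4) = 0 → root.
Linear factors from roots: (α + 1).
Complete factorization: g(α) = (α + 1)·(α^2 + α + 1)·(α^3 + 2α^2 + α + 4).
Factor degrees with multiplicity: 1 + 2 + 3 = 6.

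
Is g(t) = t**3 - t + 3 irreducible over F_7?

Check for roots in F_7: g(0) = 3; g(1) = 3; g(2) = 2; g(3) = 6; g(4) = 0 → root; g(5) = 4; g(6) = 3.
g(4) = 0, so (t − 4) divides g(t); g is reducible.

No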